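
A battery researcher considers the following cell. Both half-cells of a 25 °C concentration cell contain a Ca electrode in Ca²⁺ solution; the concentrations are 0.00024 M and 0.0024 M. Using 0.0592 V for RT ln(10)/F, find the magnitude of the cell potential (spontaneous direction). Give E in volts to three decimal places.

For a concentration cell E°cell = 0. The 0.0024 M side is the cathode (reduction is favoured where [Ca²⁺] is higher).
With n = 2, E = −(0.0592/2) log([Ca²⁺]ₐₙ/[Ca²⁺]꜀ₐₜ) = −(0.0592/2) log(0.00024/0.0024) = −(0.0592/2)(-1.000) = +0.030 V.

+0.030 V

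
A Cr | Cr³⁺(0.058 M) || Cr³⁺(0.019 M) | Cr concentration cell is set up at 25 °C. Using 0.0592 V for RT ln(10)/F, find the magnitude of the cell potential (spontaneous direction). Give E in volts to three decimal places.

+0.010 V

For a concentration cell E°cell = 0. The 0.058 M side is the cathode (reduction is favoured where [Cr³⁺] is higher).
With n = 3, E = −(0.0592/3) log([Cr³⁺]ₐₙ/[Cr³⁺]꜀ₐₜ) = −(0.0592/3) log(0.019/0.058) = −(0.0592/3)(-0.485) = +0.010 V.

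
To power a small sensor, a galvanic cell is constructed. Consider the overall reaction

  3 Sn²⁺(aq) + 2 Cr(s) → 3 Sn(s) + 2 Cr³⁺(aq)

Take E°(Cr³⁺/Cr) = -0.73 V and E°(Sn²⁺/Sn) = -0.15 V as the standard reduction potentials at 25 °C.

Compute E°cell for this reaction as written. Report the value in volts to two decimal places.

The Sn²⁺/Sn couple has the higher reduction potential, so it is the cathode; Cr³⁺/Cr is oxidised at the anode.
E°cell = E°(cathode) − E°(anode) = (-0.15) − (-0.73) = +0.58 V.

+0.58 V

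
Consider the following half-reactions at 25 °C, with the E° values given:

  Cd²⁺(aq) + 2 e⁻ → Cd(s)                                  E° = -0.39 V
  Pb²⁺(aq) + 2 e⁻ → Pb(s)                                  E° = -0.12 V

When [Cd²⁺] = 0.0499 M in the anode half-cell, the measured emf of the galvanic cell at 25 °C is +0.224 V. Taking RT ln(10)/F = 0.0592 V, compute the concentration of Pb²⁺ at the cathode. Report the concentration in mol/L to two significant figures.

Pb²⁺/Pb is the cathode, Cd²⁺/Cd the anode: E°cell = +0.27 V, n = 2.
Overall reaction: Pb²⁺(aq) + Cd(s) → Pb(s) + Cd²⁺(aq); Q = [Cd²⁺]^1/[Pb²⁺]^1.
From E = E° − (0.0592/n) log Q: log Q = (E° − E)·n/0.0592 = (+0.27 − (+0.224))·2/0.0592 = 1.5541.
So 1·log[Pb²⁺] = 1·log(0.0499) − log Q = -1.3019 − (1.5541) = -2.8560; [Pb²⁺] = 10^(-2.8560) ≈ 0.0014 M.

0.0014 M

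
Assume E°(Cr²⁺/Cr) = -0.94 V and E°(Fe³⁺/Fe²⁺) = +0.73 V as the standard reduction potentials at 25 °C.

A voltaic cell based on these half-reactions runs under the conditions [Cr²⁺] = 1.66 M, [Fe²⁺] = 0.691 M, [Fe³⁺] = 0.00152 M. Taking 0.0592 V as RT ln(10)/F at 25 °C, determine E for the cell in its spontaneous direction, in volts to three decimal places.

Fe³⁺/Fe²⁺ is the cathode (higher E°), Cr²⁺/Cr the anode: E°cell = +0.73 − (-0.94) = +1.67 V, n = 2.
Overall: 2 Fe³⁺(aq) + Cr(s) → 2 Fe²⁺(aq) + Cr²⁺(aq)
Q = [Fe²⁺]^2·[Cr²⁺] / ([Fe³⁺]^2); log Q = 5.535.
E = E° − (0.0592/n) log Q = +1.67 − (0.0592/2)(5.535) = +1.506 V.

+1.506 V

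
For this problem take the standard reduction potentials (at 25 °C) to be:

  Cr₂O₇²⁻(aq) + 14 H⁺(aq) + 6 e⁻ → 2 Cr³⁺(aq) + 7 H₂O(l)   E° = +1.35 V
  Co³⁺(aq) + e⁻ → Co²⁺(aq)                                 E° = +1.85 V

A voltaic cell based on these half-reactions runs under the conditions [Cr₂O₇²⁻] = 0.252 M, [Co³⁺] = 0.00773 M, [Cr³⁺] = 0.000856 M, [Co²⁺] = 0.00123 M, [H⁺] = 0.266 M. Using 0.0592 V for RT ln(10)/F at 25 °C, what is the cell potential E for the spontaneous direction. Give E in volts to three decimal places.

+0.572 V

Co³⁺/Co²⁺ is the cathode (higher E°), Cr₂O₇²⁻/Cr³⁺ the anode: E°cell = +1.85 − (+1.35) = +0.50 V, n = 6.
Overall: 6 Co³⁺(aq) + 2 Cr³⁺(aq) + 7 H₂O(l) → 6 Co²⁺(aq) + Cr₂O₇²⁻(aq) + 14 H⁺(aq)
Q = [Co²⁺]^6·[Cr₂O₇²⁻]·[H⁺]^14 / ([Co³⁺]^6·[Cr³⁺]^2); log Q = -7.305.
E = E° − (0.0592/n) log Q = +0.50 − (0.0592/6)(-7.305) = +0.572 V.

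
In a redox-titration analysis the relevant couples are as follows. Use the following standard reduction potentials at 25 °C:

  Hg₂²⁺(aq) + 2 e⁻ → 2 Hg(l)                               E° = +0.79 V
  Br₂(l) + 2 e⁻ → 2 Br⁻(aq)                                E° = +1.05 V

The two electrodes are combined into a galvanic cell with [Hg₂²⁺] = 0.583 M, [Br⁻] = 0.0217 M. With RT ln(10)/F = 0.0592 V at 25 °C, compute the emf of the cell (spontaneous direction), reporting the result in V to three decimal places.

+0.365 V

Br₂/Br⁻ is the cathode (higher E°), Hg₂²⁺/Hg the anode: E°cell = +1.05 − (+0.79) = +0.26 V, n = 2.
Overall: Br₂(l) + 2 Hg(l) → 2 Br⁻(aq) + Hg₂²⁺(aq)
Q = [Br⁻]^2·[Hg₂²⁺]; log Q = -3.561.
E = E° − (0.0592/n) log Q = +0.26 − (0.0592/2)(-3.561) = +0.365 V.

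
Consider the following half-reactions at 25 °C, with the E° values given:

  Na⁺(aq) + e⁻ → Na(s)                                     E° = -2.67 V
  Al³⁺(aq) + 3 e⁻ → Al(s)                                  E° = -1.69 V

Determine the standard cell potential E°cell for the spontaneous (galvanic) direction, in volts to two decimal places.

+0.98 V

The Al³⁺/Al couple has the higher reduction potential, so it is the cathode; Na⁺/Na is oxidised at the anode.
E°cell = E°(cathode) − E°(anode) = (-1.69) − (-2.67) = +0.98 V.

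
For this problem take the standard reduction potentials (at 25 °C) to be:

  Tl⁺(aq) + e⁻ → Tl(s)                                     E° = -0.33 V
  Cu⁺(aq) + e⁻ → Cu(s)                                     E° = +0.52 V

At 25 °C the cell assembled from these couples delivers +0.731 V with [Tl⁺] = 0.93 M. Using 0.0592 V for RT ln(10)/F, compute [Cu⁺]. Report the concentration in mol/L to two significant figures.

0.0091 M

Cu⁺/Cu is the cathode, Tl⁺/Tl the anode: E°cell = +0.85 V, n = 1.
Overall reaction: Cu⁺(aq) + Tl(s) → Cu(s) + Tl⁺(aq); Q = [Tl⁺]^1/[Cu⁺]^1.
From E = E° − (0.0592/n) log Q: log Q = (E° − E)·n/0.0592 = (+0.85 − (+0.731))·1/0.0592 = 2.0101.
So 1·log[Cu⁺] = 1·log(0.93) − log Q = -0.0315 − (2.0101) = -2.0416; [Cu⁺] = 10^(-2.0416) ≈ 0.0091 M.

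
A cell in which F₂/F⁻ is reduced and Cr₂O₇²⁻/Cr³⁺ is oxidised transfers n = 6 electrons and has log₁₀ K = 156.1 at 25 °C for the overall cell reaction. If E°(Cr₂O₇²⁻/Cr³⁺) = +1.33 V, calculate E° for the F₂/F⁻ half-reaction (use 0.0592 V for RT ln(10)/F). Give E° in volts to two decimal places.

+2.87 V

E°cell = (0.0592/n)·log K = (0.0592/6)(156.1) = +1.540 V.
Since F₂/F⁻ is the cathode and Cr₂O₇²⁻/Cr³⁺ the anode, E°cell = E°(F₂/F⁻) − E°(Cr₂O₇²⁻/Cr³⁺).
So E°(F₂/F⁻) = E°cell + E°(Cr₂O₇²⁻/Cr³⁺) = +1.540 + (+1.33) = +2.87 V.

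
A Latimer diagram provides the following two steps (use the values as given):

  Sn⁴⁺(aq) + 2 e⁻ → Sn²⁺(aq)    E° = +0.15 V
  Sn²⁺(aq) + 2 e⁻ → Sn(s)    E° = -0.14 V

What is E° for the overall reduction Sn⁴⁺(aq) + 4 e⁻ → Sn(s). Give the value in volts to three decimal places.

+0.005 V

Since ΔG° = −nFE° is additive over sequential reductions, n₃E°₃ = n₁E°₁ + n₂E°₂.
E°₃ = (2×+0.15 + 2×-0.14) / 4 = (+0.020) / 4 = +0.005 V.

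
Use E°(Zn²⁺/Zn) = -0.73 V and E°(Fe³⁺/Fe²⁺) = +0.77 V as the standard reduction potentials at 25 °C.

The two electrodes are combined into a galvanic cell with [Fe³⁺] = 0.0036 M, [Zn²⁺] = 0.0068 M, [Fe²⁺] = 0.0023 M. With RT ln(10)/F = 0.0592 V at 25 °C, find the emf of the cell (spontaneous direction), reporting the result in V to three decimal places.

Fe³⁺/Fe²⁺ is the cathode (higher E°), Zn²⁺/Zn the anode: E°cell = +0.77 − (-0.73) = +1.50 V, n = 2.
Overall: 2 Fe³⁺(aq) + Zn(s) → 2 Fe²⁺(aq) + Zn²⁺(aq)
Q = [Fe²⁺]^2·[Zn²⁺] / ([Fe³⁺]^2); log Q = -2.557.
E = E° − (0.0592/n) log Q = +1.50 − (0.0592/2)(-2.557) = +1.576 V.

+1.576 V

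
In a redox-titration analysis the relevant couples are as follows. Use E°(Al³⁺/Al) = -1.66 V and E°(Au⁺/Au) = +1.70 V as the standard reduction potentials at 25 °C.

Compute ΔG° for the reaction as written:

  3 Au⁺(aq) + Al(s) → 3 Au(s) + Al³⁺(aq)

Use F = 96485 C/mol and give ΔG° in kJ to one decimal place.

As written, Au⁺/Au is reduced (cathode) and Al³⁺/Al is oxidised (anode), so E°cell = (+1.70) − (-1.66) = +3.36 V.
Balancing electrons gives n = 3.
ΔG° = −nFE° = −(3)(96485)(+3.36) = -972,569 J = -972.6 kJ.

-972.6 kJ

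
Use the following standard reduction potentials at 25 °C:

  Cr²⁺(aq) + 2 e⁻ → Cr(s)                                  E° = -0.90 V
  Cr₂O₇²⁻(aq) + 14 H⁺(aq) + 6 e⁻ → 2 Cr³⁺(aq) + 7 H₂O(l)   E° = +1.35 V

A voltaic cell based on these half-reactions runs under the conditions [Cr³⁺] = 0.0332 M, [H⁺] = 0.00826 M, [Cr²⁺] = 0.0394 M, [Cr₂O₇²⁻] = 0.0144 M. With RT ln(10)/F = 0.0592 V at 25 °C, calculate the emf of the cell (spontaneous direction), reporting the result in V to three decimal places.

Cr₂O₇²⁻/Cr³⁺ is the cathode (higher E°), Cr²⁺/Cr the anode: E°cell = +1.35 − (-0.90) = +2.25 V, n = 6.
Overall: Cr₂O₇²⁻(aq) + 14 H⁺(aq) + 3 Cr(s) → 2 Cr³⁺(aq) + 7 H₂O(l) + 3 Cr²⁺(aq)
Q = [Cr³⁺]^2·[Cr²⁺]^3 / ([Cr₂O₇²⁻]·[H⁺]^14); log Q = 23.833.
E = E° − (0.0592/n) log Q = +2.25 − (0.0592/6)(23.833) = +2.015 V.

+2.015 V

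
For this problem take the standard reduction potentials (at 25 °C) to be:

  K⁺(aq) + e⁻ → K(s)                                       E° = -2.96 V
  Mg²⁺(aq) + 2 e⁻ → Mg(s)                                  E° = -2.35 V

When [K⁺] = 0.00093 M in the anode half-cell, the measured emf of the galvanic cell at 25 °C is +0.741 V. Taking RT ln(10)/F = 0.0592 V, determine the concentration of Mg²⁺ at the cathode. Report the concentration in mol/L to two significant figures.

0.023 M

Mg²⁺/Mg is the cathode, K⁺/K the anode: E°cell = +0.61 V, n = 2.
Overall reaction: Mg²⁺(aq) + 2 K(s) → Mg(s) + 2 K⁺(aq); Q = [K⁺]^2/[Mg²⁺]^1.
From E = E° − (0.0592/n) log Q: log Q = (E° − E)·n/0.0592 = (+0.61 − (+0.741))·2/0.0592 = -4.4257.
So 1·log[Mg²⁺] = 2·log(0.00093) − log Q = -6.0630 − (-4.4257) = -1.6373; [Mg²⁺] = 10^(-1.6373) ≈ 0.023 M.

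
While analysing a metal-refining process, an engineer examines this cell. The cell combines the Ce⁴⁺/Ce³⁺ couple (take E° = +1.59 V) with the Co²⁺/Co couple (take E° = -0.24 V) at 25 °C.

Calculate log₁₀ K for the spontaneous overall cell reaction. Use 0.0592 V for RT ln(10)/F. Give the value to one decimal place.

Cathode: Ce⁴⁺/Ce³⁺; anode: Co²⁺/Co. E°cell = +1.83 V, n = 2.
log K = nE°cell / 0.0592 = (2)(+1.83) / 0.0592 = 61.8.

61.8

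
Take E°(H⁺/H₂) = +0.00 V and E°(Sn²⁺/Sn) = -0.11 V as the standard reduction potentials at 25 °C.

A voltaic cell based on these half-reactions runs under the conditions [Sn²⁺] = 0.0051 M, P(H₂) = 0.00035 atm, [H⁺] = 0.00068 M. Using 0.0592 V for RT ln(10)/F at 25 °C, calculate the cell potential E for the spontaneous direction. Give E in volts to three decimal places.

H⁺/H₂ is the cathode (higher E°), Sn²⁺/Sn the anode: E°cell = +0.00 − (-0.11) = +0.11 V, n = 2.
Overall: 2 H⁺(aq) + Sn(s) → H₂(g) + Sn²⁺(aq)
Q = P(H₂)·[Sn²⁺] / ([H⁺]^2); log Q = 0.587.
E = E° − (0.0592/n) log Q = +0.11 − (0.0592/2)(0.587) = +0.093 V.

+0.093 V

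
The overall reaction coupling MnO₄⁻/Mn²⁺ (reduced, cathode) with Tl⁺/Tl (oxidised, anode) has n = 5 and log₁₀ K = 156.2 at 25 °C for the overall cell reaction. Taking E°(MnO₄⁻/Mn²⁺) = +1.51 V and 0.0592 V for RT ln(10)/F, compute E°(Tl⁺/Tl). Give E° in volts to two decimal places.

E°cell = (0.0592/n)·log K = (0.0592/5)(156.2) = +1.849 V.
Since MnO₄⁻/Mn²⁺ is the cathode and Tl⁺/Tl the anode, E°cell = E°(MnO₄⁻/Mn²⁺) − E°(Tl⁺/Tl).
So E°(Tl⁺/Tl) = E°(MnO₄⁻/Mn²⁺) − E°cell = (+1.51) − (+1.849) = -0.34 V.

-0.34 V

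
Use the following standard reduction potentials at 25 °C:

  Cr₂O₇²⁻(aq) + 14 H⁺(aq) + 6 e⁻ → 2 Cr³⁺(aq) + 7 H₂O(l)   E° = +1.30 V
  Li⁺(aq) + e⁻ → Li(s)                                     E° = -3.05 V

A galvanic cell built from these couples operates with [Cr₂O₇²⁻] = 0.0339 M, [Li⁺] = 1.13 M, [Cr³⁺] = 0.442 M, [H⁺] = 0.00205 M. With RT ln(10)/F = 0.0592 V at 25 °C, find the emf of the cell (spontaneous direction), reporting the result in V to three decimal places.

+3.968 V

Cr₂O₇²⁻/Cr³⁺ is the cathode (higher E°), Li⁺/Li the anode: E°cell = +1.30 − (-3.05) = +4.35 V, n = 6.
Overall: Cr₂O₇²⁻(aq) + 14 H⁺(aq) + 6 Li(s) → 2 Cr³⁺(aq) + 7 H₂O(l) + 6 Li⁺(aq)
Q = [Cr³⁺]^2·[Li⁺]^6 / ([Cr₂O₇²⁻]·[H⁺]^14); log Q = 38.715.
E = E° − (0.0592/n) log Q = +4.35 − (0.0592/6)(38.715) = +3.968 V.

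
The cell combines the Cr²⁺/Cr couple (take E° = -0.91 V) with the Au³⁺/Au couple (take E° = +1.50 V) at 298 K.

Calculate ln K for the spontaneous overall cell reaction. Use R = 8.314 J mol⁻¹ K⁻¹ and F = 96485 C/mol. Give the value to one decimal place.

Cathode: Au³⁺/Au; anode: Cr²⁺/Cr. E°cell = (+1.50) − (-0.91) = +2.41 V, with n = 6.
ΔG° = −nFE° = −RT ln K, so ln K = nFE°/(RT) = (6)(96485)(+2.41) / ((8.314)(298)) = 563.121.

563.1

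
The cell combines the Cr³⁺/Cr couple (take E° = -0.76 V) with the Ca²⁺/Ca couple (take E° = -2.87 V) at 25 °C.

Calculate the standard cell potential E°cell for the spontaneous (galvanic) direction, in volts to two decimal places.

The Cr³⁺/Cr couple has the higher reduction potential, so it is the cathode; Ca²⁺/Ca is oxidised at the anode.
E°cell = E°(cathode) − E°(anode) = (-0.76) − (-2.87) = +2.11 V.

+2.11 V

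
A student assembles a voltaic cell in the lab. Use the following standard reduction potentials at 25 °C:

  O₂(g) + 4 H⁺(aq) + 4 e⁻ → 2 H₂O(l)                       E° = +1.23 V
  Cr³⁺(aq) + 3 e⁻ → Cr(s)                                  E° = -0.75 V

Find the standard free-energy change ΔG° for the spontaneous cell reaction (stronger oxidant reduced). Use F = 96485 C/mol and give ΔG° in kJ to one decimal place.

O₂/H₂O (E° = +1.23 V) is the cathode; Cr³⁺/Cr (E° = -0.75 V) is the anode, so E°cell = +1.98 V.
Balancing electrons gives n = 12 (lcm of 4 and 3).
ΔG° = −nFE° = −(12)(96485)(+1.98) = -2,292,484 J = -2292.5 kJ.

-2292.5 kJ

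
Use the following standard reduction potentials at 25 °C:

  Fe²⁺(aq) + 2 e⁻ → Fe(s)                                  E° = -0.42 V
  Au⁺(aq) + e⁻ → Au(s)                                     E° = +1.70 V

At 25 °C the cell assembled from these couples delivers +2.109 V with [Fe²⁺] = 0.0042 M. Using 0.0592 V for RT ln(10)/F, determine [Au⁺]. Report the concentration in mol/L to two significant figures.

0.042 M

Au⁺/Au is the cathode, Fe²⁺/Fe the anode: E°cell = +2.12 V, n = 2.
Overall reaction: 2 Au⁺(aq) + Fe(s) → 2 Au(s) + Fe²⁺(aq); Q = [Fe²⁺]^1/[Au⁺]^2.
From E = E° − (0.0592/n) log Q: log Q = (E° − E)·n/0.0592 = (+2.12 − (+2.109))·2/0.0592 = 0.3716.
So 2·log[Au⁺] = 1·log(0.0042) − log Q = -2.3768 − (0.3716) = -2.7484; log[Au⁺] = -2.7484 / 2 = -1.3742; [Au⁺] = 10^(-1.3742) ≈ 0.042 M.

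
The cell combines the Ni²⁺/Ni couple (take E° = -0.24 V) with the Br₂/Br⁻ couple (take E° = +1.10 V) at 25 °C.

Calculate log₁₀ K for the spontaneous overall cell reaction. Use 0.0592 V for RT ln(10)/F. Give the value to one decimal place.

Cathode: Br₂/Br⁻; anode: Ni²⁺/Ni. E°cell = +1.34 V, n = 2.
log K = nE°cell / 0.0592 = (2)(+1.34) / 0.0592 = 45.3.

45.3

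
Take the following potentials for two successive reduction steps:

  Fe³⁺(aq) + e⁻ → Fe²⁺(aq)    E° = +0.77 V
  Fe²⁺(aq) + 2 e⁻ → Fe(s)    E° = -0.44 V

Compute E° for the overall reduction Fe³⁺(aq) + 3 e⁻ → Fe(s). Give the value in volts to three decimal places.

-0.037 V

Since ΔG° = −nFE° is additive over sequential reductions, n₃E°₃ = n₁E°₁ + n₂E°₂.
E°₃ = (1×+0.77 + 2×-0.44) / 3 = (-0.110) / 3 = -0.037 V.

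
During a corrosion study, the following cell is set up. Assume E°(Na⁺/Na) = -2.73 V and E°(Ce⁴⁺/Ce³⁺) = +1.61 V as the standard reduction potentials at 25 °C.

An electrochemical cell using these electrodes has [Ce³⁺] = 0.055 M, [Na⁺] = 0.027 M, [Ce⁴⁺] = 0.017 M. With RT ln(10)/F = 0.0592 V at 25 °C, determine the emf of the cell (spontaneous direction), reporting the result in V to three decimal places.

Ce⁴⁺/Ce³⁺ is the cathode (higher E°), Na⁺/Na the anode: E°cell = +1.61 − (-2.73) = +4.34 V, n = 1.
Overall: Ce⁴⁺(aq) + Na(s) → Ce³⁺(aq) + Na⁺(aq)
Q = [Ce³⁺]·[Na⁺] / ([Ce⁴⁺]); log Q = -1.059.
E = E° − (0.0592/n) log Q = +4.34 − (0.0592/1)(-1.059) = +4.403 V.

+4.403 V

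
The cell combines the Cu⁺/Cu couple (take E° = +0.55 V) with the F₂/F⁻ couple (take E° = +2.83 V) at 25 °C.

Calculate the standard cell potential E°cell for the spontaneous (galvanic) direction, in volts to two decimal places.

+2.28 V

The F₂/F⁻ couple has the higher reduction potential, so it is the cathode; Cu⁺/Cu is oxidised at the anode.
E°cell = E°(cathode) − E°(anode) = (+2.83) − (+0.55) = +2.28 V.
Since E°cell > 0, the reaction is spontaneous under standard conditions.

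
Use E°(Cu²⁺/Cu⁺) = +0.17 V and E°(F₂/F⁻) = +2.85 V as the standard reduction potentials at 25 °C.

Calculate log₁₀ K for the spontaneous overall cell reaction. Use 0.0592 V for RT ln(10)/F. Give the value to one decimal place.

90.5

Cathode: F₂/F⁻; anode: Cu²⁺/Cu⁺. E°cell = +2.68 V, n = 2.
log K = nE°cell / 0.0592 = (2)(+2.68) / 0.0592 = 90.5.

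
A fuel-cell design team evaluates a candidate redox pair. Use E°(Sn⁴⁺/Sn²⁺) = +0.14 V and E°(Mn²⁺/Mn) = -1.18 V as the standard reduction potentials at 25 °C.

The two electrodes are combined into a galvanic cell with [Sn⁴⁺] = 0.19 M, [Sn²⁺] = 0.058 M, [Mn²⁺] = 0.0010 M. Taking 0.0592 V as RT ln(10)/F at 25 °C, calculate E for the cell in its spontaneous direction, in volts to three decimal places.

+1.424 V

Sn⁴⁺/Sn²⁺ is the cathode (higher E°), Mn²⁺/Mn the anode: E°cell = +0.14 − (-1.18) = +1.32 V, n = 2.
Overall: Sn⁴⁺(aq) + Mn(s) → Sn²⁺(aq) + Mn²⁺(aq)
Q = [Sn²⁺]·[Mn²⁺] / ([Sn⁴⁺]); log Q = -3.515.
E = E° − (0.0592/n) log Q = +1.32 − (0.0592/2)(-3.515) = +1.424 V.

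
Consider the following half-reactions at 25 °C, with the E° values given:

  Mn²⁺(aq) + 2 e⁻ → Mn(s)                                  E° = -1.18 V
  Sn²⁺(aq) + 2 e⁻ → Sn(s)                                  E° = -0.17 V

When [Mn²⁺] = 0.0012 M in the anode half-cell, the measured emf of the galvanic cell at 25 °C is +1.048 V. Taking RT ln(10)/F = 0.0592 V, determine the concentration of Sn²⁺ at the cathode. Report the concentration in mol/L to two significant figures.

0.023 M

Sn²⁺/Sn is the cathode, Mn²⁺/Mn the anode: E°cell = +1.01 V, n = 2.
Overall reaction: Sn²⁺(aq) + Mn(s) → Sn(s) + Mn²⁺(aq); Q = [Mn²⁺]^1/[Sn²⁺]^1.
From E = E° − (0.0592/n) log Q: log Q = (E° − E)·n/0.0592 = (+1.01 − (+1.048))·2/0.0592 = -1.2838.
So 1·log[Sn²⁺] = 1·log(0.0012) − log Q = -2.9208 − (-1.2838) = -1.6370; [Sn²⁺] = 10^(-1.6370) ≈ 0.023 M.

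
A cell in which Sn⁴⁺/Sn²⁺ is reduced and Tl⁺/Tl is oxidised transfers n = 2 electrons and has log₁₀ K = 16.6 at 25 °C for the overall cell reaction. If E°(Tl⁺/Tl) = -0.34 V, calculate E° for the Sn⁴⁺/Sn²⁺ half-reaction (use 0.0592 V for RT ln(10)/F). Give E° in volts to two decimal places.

E°cell = (0.0592/n)·log K = (0.0592/2)(16.6) = +0.491 V.
Since Sn⁴⁺/Sn²⁺ is the cathode and Tl⁺/Tl the anode, E°cell = E°(Sn⁴⁺/Sn²⁺) − E°(Tl⁺/Tl).
So E°(Sn⁴⁺/Sn²⁺) = E°cell + E°(Tl⁺/Tl) = +0.491 + (-0.34) = +0.15 V.

+0.15 V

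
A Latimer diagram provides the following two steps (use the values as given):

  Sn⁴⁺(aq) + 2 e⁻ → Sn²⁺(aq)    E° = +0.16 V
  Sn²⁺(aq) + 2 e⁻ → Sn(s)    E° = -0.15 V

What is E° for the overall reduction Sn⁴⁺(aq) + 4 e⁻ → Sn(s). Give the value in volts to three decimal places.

+0.005 V

Since ΔG° = −nFE° is additive over sequential reductions, n₃E°₃ = n₁E°₁ + n₂E°₂.
E°₃ = (2×+0.16 + 2×-0.15) / 4 = (+0.020) / 4 = +0.005 V.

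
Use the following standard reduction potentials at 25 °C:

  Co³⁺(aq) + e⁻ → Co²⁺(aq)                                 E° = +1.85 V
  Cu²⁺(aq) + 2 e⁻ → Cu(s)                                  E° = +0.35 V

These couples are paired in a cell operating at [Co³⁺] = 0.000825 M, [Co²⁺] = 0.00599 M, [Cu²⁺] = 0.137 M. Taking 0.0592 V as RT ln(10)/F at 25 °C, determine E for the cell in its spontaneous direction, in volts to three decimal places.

+1.475 V

Co³⁺/Co²⁺ is the cathode (higher E°), Cu²⁺/Cu the anode: E°cell = +1.85 − (+0.35) = +1.50 V, n = 2.
Overall: 2 Co³⁺(aq) + Cu(s) → 2 Co²⁺(aq) + Cu²⁺(aq)
Q = [Co²⁺]^2·[Cu²⁺] / ([Co³⁺]^2); log Q = 0.859.
E = E° − (0.0592/n) log Q = +1.50 − (0.0592/2)(0.859) = +1.475 V.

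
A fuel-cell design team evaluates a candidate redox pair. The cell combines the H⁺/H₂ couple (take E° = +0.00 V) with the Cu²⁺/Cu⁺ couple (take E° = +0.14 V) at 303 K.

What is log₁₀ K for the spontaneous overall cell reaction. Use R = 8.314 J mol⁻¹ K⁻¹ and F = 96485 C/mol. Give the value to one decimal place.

4.7

Cathode: Cu²⁺/Cu⁺; anode: H⁺/H₂. E°cell = (+0.14) − (+0.00) = +0.14 V, with n = 2.
ΔG° = −nFE° = −RT ln K, so ln K = nFE°/(RT) = (2)(96485)(+0.14) / ((8.314)(303)) = 10.724.
log₁₀ K = 10.724 / ln 10 = 4.7.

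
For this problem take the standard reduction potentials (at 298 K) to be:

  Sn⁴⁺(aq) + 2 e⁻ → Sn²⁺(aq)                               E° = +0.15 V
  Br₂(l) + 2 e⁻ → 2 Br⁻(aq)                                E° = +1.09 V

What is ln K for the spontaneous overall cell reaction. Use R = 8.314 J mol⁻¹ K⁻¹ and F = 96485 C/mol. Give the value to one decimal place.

Cathode: Br₂/Br⁻; anode: Sn⁴⁺/Sn²⁺. E°cell = (+1.09) − (+0.15) = +0.94 V, with n = 2.
ΔG° = −nFE° = −RT ln K, so ln K = nFE°/(RT) = (2)(96485)(+0.94) / ((8.314)(298)) = 73.214.

73.2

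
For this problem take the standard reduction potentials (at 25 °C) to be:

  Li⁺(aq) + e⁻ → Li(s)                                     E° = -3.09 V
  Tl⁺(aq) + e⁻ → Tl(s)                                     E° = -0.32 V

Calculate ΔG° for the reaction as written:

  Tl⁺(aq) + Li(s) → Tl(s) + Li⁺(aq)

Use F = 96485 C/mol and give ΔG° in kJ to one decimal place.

-267.3 kJ

As written, Tl⁺/Tl is reduced (cathode) and Li⁺/Li is oxidised (anode), so E°cell = (-0.32) − (-3.09) = +2.77 V.
Balancing electrons gives n = 1.
ΔG° = −nFE° = −(1)(96485)(+2.77) = -267,263 J = -267.3 kJ.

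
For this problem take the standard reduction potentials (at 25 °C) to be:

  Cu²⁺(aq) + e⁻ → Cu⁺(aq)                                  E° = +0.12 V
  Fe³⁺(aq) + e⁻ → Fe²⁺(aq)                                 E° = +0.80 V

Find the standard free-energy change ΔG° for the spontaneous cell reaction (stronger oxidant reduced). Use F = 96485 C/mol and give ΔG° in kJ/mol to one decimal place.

Fe³⁺/Fe²⁺ (E° = +0.80 V) is the cathode; Cu²⁺/Cu⁺ (E° = +0.12 V) is the anode, so E°cell = +0.68 V.
Balancing electrons gives n = 1 (lcm of 1 and 1).
ΔG° = −nFE° = −(1)(96485)(+0.68) = -65,610 J = -65.6 kJ/mol.

-65.6 kJ/mol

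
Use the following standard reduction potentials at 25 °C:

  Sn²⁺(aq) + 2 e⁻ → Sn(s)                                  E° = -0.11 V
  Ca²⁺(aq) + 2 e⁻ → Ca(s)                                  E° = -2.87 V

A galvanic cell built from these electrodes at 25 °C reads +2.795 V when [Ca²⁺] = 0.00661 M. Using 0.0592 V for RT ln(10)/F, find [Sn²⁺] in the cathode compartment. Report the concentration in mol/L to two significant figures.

Sn²⁺/Sn is the cathode, Ca²⁺/Ca the anode: E°cell = +2.76 V, n = 2.
Overall reaction: Sn²⁺(aq) + Ca(s) → Sn(s) + Ca²⁺(aq); Q = [Ca²⁺]^1/[Sn²⁺]^1.
From E = E° − (0.0592/n) log Q: log Q = (E° − E)·n/0.0592 = (+2.76 − (+2.795))·2/0.0592 = -1.1824.
So 1·log[Sn²⁺] = 1·log(0.00661) − log Q = -2.1798 − (-1.1824) = -0.9974; [Sn²⁺] = 10^(-0.9974) ≈ 0.10 M.

0.10 M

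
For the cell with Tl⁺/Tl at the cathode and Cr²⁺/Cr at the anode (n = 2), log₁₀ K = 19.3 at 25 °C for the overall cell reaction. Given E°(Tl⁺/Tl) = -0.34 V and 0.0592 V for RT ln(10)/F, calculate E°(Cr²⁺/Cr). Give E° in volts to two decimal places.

-0.91 V

E°cell = (0.0592/n)·log K = (0.0592/2)(19.3) = +0.571 V.
Since Tl⁺/Tl is the cathode and Cr²⁺/Cr the anode, E°cell = E°(Tl⁺/Tl) − E°(Cr²⁺/Cr).
So E°(Cr²⁺/Cr) = E°(Tl⁺/Tl) − E°cell = (-0.34) − (+0.571) = -0.91 V.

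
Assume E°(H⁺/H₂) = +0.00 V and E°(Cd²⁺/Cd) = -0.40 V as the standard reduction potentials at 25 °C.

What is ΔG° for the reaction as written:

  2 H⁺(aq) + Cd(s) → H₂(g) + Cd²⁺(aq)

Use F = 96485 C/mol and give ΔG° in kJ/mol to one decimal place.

As written, H⁺/H₂ is reduced (cathode) and Cd²⁺/Cd is oxidised (anode), so E°cell = (+0.00) − (-0.40) = +0.40 V.
Balancing electrons gives n = 2.
ΔG° = −nFE° = −(2)(96485)(+0.40) = -77,188 J = -77.2 kJ/mol.

-77.2 kJ/mol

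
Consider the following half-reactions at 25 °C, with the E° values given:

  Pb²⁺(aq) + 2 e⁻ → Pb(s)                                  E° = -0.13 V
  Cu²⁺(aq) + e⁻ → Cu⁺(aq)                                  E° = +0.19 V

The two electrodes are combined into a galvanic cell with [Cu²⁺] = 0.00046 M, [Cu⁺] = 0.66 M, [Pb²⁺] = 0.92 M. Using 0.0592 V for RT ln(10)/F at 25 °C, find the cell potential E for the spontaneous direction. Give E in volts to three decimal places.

+0.134 V

Cu²⁺/Cu⁺ is the cathode (higher E°), Pb²⁺/Pb the anode: E°cell = +0.19 − (-0.13) = +0.32 V, n = 2.
Overall: 2 Cu²⁺(aq) + Pb(s) → 2 Cu⁺(aq) + Pb²⁺(aq)
Q = [Cu⁺]^2·[Pb²⁺] / ([Cu²⁺]^2); log Q = 6.277.
E = E° − (0.0592/n) log Q = +0.32 − (0.0592/2)(6.277) = +0.134 V.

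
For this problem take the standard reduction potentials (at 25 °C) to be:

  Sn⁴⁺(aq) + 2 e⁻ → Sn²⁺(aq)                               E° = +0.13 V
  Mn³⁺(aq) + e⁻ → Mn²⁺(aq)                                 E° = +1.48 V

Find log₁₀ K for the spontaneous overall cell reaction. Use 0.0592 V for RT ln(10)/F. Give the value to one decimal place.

45.6

Cathode: Mn³⁺/Mn²⁺; anode: Sn⁴⁺/Sn²⁺. E°cell = +1.35 V, n = 2.
log K = nE°cell / 0.0592 = (2)(+1.35) / 0.0592 = 45.6.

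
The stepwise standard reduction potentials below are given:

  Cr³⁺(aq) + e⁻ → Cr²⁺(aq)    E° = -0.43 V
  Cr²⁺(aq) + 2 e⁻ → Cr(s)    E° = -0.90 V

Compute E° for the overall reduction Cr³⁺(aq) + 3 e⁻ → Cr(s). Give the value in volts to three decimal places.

Standard free energies of sequential steps add: ΔG°₃ = ΔG°₁ + ΔG°₂, so n₃E°₃ = n₁E°₁ + n₂E°₂.
E°₃ = (1×-0.43 + 2×-0.90) / 3 = (-2.230) / 3 = -0.743 V.

-0.743 V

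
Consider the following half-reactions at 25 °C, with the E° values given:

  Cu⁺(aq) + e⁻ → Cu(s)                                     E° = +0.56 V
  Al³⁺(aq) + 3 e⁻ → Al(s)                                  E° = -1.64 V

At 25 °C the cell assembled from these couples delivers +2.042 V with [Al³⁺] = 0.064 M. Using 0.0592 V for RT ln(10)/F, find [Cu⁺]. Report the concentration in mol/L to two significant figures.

0.00086 M

Cu⁺/Cu is the cathode, Al³⁺/Al the anode: E°cell = +2.20 V, n = 3.
Overall reaction: 3 Cu⁺(aq) + Al(s) → 3 Cu(s) + Al³⁺(aq); Q = [Al³⁺]^1/[Cu⁺]^3.
From E = E° − (0.0592/n) log Q: log Q = (E° − E)·n/0.0592 = (+2.20 − (+2.042))·3/0.0592 = 8.0068.
So 3·log[Cu⁺] = 1·log(0.064) − log Q = -1.1938 − (8.0068) = -9.2006; log[Cu⁺] = -9.2006 / 3 = -3.0669; [Cu⁺] = 10^(-3.0669) ≈ 0.00086 M.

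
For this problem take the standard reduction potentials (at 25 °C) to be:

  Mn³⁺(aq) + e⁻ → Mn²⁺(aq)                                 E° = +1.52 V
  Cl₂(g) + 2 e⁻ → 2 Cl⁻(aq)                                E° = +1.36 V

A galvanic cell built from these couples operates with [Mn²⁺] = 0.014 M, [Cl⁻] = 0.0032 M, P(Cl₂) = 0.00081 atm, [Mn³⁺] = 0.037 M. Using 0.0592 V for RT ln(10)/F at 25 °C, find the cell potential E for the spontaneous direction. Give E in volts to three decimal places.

+0.129 V

Mn³⁺/Mn²⁺ is the cathode (higher E°), Cl₂/Cl⁻ the anode: E°cell = +1.52 − (+1.36) = +0.16 V, n = 2.
Overall: 2 Mn³⁺(aq) + 2 Cl⁻(aq) → 2 Mn²⁺(aq) + Cl₂(g)
Q = [Mn²⁺]^2·P(Cl₂) / ([Mn³⁺]^2·[Cl⁻]^2); log Q = 1.054.
E = E° − (0.0592/n) log Q = +0.16 − (0.0592/2)(1.054) = +0.129 V.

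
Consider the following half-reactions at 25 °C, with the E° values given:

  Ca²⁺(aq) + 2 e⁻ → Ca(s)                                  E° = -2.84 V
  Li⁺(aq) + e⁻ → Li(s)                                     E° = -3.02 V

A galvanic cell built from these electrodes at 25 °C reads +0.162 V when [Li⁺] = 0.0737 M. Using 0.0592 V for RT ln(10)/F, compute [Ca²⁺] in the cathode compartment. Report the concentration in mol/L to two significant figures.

0.0013 M

Ca²⁺/Ca is the cathode, Li⁺/Li the anode: E°cell = +0.18 V, n = 2.
Overall reaction: Ca²⁺(aq) + 2 Li(s) → Ca(s) + 2 Li⁺(aq); Q = [Li⁺]^2/[Ca²⁺]^1.
From E = E° − (0.0592/n) log Q: log Q = (E° − E)·n/0.0592 = (+0.18 − (+0.162))·2/0.0592 = 0.6081.
So 1·log[Ca²⁺] = 2·log(0.0737) − log Q = -2.2651 − (0.6081) = -2.8732; [Ca²⁺] = 10^(-2.8732) ≈ 0.0013 M.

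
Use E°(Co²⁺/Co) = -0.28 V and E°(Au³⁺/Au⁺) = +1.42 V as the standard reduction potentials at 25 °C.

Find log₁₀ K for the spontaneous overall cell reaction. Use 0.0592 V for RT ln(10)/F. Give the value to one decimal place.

57.4

Cathode: Au³⁺/Au⁺; anode: Co²⁺/Co. E°cell = +1.70 V, n = 2.
log K = nE°cell / 0.0592 = (2)(+1.70) / 0.0592 = 57.4.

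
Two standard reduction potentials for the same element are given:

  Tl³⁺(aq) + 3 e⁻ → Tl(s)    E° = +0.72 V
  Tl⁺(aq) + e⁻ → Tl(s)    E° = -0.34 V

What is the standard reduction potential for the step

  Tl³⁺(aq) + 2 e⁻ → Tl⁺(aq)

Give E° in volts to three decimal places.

Sequential free energies add, so n₃E°₃ = n₁E°₁ + n₂E°₂.
With n₃ = 3, and the known step contributing 1×(-0.34) V, the unknown satisfies 2·E° = 3×(+0.72) − 1×(-0.34) = +2.500.
E° = +2.500 / 2 = +1.250 V.

+1.250 V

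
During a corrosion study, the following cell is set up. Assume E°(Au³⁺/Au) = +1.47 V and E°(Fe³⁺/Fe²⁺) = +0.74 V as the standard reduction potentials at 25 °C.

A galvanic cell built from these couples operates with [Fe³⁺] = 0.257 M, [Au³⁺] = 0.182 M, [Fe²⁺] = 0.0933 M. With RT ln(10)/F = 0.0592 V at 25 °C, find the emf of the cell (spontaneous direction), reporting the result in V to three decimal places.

+0.689 V

Au³⁺/Au is the cathode (higher E°), Fe³⁺/Fe²⁺ the anode: E°cell = +1.47 − (+0.74) = +0.73 V, n = 3.
Overall: Au³⁺(aq) + 3 Fe²⁺(aq) → Au(s) + 3 Fe³⁺(aq)
Q = [Fe³⁺]^3 / ([Au³⁺]·[Fe²⁺]^3); log Q = 2.060.
E = E° − (0.0592/n) log Q = +0.73 − (0.0592/3)(2.060) = +0.689 V.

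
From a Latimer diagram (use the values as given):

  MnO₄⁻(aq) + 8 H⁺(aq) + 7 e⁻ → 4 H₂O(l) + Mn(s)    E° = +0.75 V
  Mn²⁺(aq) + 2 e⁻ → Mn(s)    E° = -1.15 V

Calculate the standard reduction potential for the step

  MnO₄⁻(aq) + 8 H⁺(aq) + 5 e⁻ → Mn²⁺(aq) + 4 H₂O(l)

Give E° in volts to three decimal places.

+1.510 V

Sequential free energies add, so n₃E°₃ = n₁E°₁ + n₂E°₂.
With n₃ = 7, and the known step contributing 2×(-1.15) V, the unknown satisfies 5·E° = 7×(+0.75) − 2×(-1.15) = +7.550.
E° = +7.550 / 5 = +1.510 V.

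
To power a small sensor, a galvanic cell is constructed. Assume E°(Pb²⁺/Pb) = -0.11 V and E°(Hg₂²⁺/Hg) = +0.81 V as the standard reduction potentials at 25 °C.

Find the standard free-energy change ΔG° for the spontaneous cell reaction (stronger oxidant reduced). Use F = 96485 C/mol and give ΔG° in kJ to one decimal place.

Hg₂²⁺/Hg (E° = +0.81 V) is the cathode; Pb²⁺/Pb (E° = -0.11 V) is the anode, so E°cell = +0.92 V.
Balancing electrons gives n = 2 (lcm of 2 and 2).
ΔG° = −nFE° = −(2)(96485)(+0.92) = -177,532 J = -177.5 kJ.

-177.5 kJ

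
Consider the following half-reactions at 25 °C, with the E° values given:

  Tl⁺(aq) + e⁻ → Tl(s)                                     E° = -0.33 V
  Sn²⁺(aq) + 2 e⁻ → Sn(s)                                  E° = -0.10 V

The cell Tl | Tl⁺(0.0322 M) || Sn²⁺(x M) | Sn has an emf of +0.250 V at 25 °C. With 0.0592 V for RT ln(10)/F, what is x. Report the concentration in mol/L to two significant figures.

0.0049 M

Sn²⁺/Sn is the cathode, Tl⁺/Tl the anode: E°cell = +0.23 V, n = 2.
Overall reaction: Sn²⁺(aq) + 2 Tl(s) → Sn(s) + 2 Tl⁺(aq); Q = [Tl⁺]^2/[Sn²⁺]^1.
From E = E° − (0.0592/n) log Q: log Q = (E° − E)·n/0.0592 = (+0.23 − (+0.250))·2/0.0592 = -0.6757.
So 1·log[Sn²⁺] = 2·log(0.0322) − log Q = -2.9843 − (-0.6757) = -2.3086; [Sn²⁺] = 10^(-2.3086) ≈ 0.0049 M.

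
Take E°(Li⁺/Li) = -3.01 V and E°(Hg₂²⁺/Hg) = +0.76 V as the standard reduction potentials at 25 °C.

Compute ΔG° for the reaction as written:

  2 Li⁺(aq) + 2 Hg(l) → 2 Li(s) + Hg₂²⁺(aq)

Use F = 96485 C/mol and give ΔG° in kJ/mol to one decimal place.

+727.5 kJ/mol

As written, Li⁺/Li is reduced (cathode) and Hg₂²⁺/Hg is oxidised (anode), so E°cell = (-3.01) − (+0.76) = -3.77 V.
Balancing electrons gives n = 2.
ΔG° = −nFE° = −(2)(96485)(-3.77) = 727,497 J = +727.5 kJ/mol.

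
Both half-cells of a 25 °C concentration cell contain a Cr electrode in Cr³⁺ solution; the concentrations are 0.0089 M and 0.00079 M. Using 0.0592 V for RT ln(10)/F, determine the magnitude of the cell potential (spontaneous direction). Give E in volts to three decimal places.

For a concentration cell E°cell = 0. The 0.0089 M side is the cathode (reduction is favoured where [Cr³⁺] is higher).
With n = 3, E = −(0.0592/3) log([Cr³⁺]ₐₙ/[Cr³⁺]꜀ₐₜ) = −(0.0592/3) log(0.00079/0.0089) = −(0.0592/3)(-1.052) = +0.021 V.

+0.021 V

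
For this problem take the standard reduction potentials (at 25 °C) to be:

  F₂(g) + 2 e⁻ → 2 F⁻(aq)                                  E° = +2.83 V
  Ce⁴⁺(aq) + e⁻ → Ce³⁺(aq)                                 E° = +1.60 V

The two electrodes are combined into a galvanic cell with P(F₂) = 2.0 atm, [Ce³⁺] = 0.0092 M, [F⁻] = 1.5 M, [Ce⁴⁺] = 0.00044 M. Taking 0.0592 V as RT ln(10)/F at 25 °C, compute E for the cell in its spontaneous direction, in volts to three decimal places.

+1.307 V

F₂/F⁻ is the cathode (higher E°), Ce⁴⁺/Ce³⁺ the anode: E°cell = +2.83 − (+1.60) = +1.23 V, n = 2.
Overall: F₂(g) + 2 Ce³⁺(aq) → 2 F⁻(aq) + 2 Ce⁴⁺(aq)
Q = [F⁻]^2·[Ce⁴⁺]^2 / (P(F₂)·[Ce³⁺]^2); log Q = -2.590.
E = E° − (0.0592/n) log Q = +1.23 − (0.0592/2)(-2.590) = +1.307 V.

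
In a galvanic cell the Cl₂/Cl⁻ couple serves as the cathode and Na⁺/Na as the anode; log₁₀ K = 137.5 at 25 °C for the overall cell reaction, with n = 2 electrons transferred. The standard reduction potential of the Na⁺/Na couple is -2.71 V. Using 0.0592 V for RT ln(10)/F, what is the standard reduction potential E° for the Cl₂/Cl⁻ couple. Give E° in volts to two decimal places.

+1.36 V

E°cell = (0.0592/n)·log K = (0.0592/2)(137.5) = +4.070 V.
Since Cl₂/Cl⁻ is the cathode and Na⁺/Na the anode, E°cell = E°(Cl₂/Cl⁻) − E°(Na⁺/Na).
So E°(Cl₂/Cl⁻) = E°cell + E°(Na⁺/Na) = +4.070 + (-2.71) = +1.36 V.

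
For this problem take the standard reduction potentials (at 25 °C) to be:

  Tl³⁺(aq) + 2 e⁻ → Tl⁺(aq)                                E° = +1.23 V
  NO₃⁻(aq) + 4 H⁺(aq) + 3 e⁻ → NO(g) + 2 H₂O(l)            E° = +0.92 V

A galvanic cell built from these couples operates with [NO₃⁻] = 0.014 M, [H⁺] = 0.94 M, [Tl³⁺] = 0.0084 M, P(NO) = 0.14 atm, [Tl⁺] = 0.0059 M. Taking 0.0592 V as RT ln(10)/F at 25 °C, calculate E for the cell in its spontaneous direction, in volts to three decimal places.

Tl³⁺/Tl⁺ is the cathode (higher E°), NO₃⁻/NO the anode: E°cell = +1.23 − (+0.92) = +0.31 V, n = 6.
Overall: 3 Tl³⁺(aq) + 2 NO(g) + 4 H₂O(l) → 3 Tl⁺(aq) + 2 NO₃⁻(aq) + 8 H⁺(aq)
Q = [Tl⁺]^3·[NO₃⁻]^2·[H⁺]^8 / ([Tl³⁺]^3·P(NO)^2); log Q = -2.675.
E = E° − (0.0592/n) log Q = +0.31 − (0.0592/6)(-2.675) = +0.336 V.

+0.336 V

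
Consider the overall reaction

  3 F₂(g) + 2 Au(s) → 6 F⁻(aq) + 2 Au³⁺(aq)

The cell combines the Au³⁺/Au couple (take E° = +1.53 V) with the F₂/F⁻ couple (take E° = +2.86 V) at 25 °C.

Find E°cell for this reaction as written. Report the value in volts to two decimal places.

The F₂/F⁻ couple has the higher reduction potential, so it is the cathode; Au³⁺/Au is oxidised at the anode.
E°cell = E°(cathode) − E°(anode) = (+2.86) − (+1.53) = +1.33 V.
Since E°cell > 0, the reaction is spontaneous under standard conditions.

+1.33 V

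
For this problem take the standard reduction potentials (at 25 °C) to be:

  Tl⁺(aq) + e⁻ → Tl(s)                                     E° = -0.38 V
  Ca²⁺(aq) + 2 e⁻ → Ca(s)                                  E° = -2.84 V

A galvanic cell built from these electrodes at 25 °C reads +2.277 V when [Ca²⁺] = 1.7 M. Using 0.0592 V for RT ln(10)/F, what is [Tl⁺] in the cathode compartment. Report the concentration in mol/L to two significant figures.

0.0011 M

Tl⁺/Tl is the cathode, Ca²⁺/Ca the anode: E°cell = +2.46 V, n = 2.
Overall reaction: 2 Tl⁺(aq) + Ca(s) → 2 Tl(s) + Ca²⁺(aq); Q = [Ca²⁺]^1/[Tl⁺]^2.
From E = E° − (0.0592/n) log Q: log Q = (E° − E)·n/0.0592 = (+2.46 − (+2.277))·2/0.0592 = 6.1824.
So 2·log[Tl⁺] = 1·log(1.7) − log Q = 0.2304 − (6.1824) = -5.9520; log[Tl⁺] = -5.9520 / 2 = -2.9760; [Tl⁺] = 10^(-2.9760) ≈ 0.0011 M.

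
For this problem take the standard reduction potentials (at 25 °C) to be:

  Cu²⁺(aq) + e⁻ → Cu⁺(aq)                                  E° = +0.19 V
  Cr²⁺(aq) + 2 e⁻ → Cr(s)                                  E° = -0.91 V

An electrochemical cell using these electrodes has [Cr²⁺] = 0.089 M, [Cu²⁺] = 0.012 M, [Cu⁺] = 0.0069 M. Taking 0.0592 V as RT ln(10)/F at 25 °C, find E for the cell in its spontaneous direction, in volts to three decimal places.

+1.145 V

Cu²⁺/Cu⁺ is the cathode (higher E°), Cr²⁺/Cr the anode: E°cell = +0.19 − (-0.91) = +1.10 V, n = 2.
Overall: 2 Cu²⁺(aq) + Cr(s) → 2 Cu⁺(aq) + Cr²⁺(aq)
Q = [Cu⁺]^2·[Cr²⁺] / ([Cu²⁺]^2); log Q = -1.531.
E = E° − (0.0592/n) log Q = +1.10 − (0.0592/2)(-1.531) = +1.145 V.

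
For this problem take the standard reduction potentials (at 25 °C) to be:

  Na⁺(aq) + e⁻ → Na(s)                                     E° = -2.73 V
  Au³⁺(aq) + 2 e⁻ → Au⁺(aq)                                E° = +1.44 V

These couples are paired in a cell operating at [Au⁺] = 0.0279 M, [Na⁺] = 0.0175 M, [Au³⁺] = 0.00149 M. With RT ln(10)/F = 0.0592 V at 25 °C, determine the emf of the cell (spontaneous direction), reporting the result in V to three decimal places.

Au³⁺/Au⁺ is the cathode (higher E°), Na⁺/Na the anode: E°cell = +1.44 − (-2.73) = +4.17 V, n = 2.
Overall: Au³⁺(aq) + 2 Na(s) → Au⁺(aq) + 2 Na⁺(aq)
Q = [Au⁺]·[Na⁺]^2 / ([Au³⁺]); log Q = -2.242.
E = E° − (0.0592/n) log Q = +4.17 − (0.0592/2)(-2.242) = +4.236 V.

+4.236 V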